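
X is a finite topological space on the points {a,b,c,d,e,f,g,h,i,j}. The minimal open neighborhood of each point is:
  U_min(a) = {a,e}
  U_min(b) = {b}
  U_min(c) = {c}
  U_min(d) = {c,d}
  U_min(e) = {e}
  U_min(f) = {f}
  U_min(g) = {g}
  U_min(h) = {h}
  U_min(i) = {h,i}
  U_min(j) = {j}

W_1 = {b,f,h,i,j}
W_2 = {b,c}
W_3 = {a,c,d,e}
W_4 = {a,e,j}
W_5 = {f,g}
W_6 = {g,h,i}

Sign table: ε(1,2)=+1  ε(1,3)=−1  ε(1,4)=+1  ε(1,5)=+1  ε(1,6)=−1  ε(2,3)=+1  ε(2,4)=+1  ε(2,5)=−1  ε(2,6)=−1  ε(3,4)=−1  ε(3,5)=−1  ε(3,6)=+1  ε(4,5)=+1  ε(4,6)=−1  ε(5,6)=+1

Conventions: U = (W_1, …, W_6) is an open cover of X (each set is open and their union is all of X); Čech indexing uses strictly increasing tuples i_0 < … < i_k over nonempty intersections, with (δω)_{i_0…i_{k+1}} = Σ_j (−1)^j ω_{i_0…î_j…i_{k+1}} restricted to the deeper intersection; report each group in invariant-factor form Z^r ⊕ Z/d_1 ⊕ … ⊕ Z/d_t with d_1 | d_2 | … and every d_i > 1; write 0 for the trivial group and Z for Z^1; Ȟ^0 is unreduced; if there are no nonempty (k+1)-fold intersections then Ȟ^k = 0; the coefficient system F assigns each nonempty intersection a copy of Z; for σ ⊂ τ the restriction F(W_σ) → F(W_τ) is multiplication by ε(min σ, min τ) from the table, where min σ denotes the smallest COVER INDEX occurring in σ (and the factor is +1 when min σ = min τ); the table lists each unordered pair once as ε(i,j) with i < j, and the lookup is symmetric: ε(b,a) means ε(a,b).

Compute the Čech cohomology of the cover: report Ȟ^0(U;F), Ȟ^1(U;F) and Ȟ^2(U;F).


cover nerve:
  W12={b} W14={j} W15={f} W16={h,i} W23={c} W34={a,e} W56={g}
C dims 6,7; δ0: rk 6, SNF 1^5·2
Ȟ^0: (6−6)−0=0 ⇒ 0
Ȟ^1: (7−0)−6=1 plus torsion [2] ⇒ Z ⊕ Z/2
Ȟ^2: (0−0)−0=0 ⇒ 0

Ȟ^0(U;F) ≅ 0,  Ȟ^1(U;F) ≅ Z ⊕ Z/2,  Ȟ^2(U;F) ≅ 0


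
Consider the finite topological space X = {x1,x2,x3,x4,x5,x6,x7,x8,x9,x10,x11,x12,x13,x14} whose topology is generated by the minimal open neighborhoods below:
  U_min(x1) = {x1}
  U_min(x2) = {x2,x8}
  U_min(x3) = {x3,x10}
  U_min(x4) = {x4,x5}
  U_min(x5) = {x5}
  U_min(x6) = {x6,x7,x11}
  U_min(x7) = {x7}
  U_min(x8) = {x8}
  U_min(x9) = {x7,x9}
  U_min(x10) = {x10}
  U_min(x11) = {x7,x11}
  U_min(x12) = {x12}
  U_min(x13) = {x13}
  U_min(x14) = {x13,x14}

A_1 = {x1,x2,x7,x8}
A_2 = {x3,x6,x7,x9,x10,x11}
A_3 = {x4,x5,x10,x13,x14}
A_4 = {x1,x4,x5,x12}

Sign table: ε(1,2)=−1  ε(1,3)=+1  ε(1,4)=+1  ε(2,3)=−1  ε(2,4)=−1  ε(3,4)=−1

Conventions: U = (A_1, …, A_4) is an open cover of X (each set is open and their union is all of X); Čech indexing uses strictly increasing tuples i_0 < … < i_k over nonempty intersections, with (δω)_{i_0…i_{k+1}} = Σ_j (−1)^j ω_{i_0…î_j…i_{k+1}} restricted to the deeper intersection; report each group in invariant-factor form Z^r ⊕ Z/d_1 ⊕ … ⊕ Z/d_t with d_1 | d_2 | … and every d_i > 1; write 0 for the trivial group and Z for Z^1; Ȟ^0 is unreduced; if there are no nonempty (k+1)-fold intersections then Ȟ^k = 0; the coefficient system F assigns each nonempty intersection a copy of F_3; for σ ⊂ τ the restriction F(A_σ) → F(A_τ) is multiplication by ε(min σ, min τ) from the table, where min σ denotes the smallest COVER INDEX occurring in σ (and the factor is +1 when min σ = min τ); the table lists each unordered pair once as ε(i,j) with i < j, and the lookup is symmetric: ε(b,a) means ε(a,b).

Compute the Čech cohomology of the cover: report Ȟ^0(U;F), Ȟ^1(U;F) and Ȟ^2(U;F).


Ȟ^0(U;F) ≅ 0; Ȟ^1(U;F) ≅ 0; Ȟ^2(U;F) ≅ 0

nerve of the cover:
  A12={x7} A14={x1} A23={x10} A34={x4,x5}
C dims 4,4; δ0: rk_F3 4
Ȟ^0 = (4 − 4) − 0 = 0, so Ȟ^0 ≅ 0
Ȟ^1 = (4 − 0) − 4 = 0, so Ȟ^1 ≅ 0
Ȟ^2 = (0 − 0) − 0 = 0, so Ȟ^2 ≅ 0


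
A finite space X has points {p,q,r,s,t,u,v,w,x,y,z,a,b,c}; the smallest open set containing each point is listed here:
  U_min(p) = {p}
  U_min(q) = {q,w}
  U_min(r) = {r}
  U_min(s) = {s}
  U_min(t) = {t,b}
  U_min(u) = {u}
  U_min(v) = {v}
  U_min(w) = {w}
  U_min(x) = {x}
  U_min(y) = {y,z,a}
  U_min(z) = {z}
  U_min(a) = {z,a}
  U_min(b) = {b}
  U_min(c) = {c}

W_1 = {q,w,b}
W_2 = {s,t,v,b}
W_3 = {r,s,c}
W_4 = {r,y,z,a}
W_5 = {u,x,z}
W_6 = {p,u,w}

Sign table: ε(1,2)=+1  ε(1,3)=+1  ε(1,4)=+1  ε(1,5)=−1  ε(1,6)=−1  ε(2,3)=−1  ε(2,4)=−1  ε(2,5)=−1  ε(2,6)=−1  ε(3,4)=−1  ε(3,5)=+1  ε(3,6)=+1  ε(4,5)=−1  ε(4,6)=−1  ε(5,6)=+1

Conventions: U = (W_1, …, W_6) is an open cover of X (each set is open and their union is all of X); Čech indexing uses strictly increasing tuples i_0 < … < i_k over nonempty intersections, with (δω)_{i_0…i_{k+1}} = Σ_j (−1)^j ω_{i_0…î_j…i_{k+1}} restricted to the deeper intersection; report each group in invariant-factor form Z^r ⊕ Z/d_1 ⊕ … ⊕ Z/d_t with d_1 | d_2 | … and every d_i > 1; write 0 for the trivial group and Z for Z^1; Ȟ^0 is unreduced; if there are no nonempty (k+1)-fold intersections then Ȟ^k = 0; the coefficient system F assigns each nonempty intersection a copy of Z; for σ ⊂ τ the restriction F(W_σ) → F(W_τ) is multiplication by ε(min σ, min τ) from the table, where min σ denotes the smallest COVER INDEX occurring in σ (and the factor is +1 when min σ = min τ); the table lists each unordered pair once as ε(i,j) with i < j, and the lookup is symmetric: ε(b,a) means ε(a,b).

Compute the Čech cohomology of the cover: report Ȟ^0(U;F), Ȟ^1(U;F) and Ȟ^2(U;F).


Ȟ^0(U;F) ≅ Z, Ȟ^1(U;F) ≅ Z and Ȟ^2(U;F) ≅ 0

nonempty intersections:
  W12={b} W16={w} W23={s} W34={r} W45={z} W56={u}
C dims 6,6; δ0: rk 5, SNF 1^5
Ȟ^0: (6−5)−0=1 ⇒ Z
Ȟ^1: (6−0)−5=1 ⇒ Z
Ȟ^2: (0−0)−0=0 ⇒ 0


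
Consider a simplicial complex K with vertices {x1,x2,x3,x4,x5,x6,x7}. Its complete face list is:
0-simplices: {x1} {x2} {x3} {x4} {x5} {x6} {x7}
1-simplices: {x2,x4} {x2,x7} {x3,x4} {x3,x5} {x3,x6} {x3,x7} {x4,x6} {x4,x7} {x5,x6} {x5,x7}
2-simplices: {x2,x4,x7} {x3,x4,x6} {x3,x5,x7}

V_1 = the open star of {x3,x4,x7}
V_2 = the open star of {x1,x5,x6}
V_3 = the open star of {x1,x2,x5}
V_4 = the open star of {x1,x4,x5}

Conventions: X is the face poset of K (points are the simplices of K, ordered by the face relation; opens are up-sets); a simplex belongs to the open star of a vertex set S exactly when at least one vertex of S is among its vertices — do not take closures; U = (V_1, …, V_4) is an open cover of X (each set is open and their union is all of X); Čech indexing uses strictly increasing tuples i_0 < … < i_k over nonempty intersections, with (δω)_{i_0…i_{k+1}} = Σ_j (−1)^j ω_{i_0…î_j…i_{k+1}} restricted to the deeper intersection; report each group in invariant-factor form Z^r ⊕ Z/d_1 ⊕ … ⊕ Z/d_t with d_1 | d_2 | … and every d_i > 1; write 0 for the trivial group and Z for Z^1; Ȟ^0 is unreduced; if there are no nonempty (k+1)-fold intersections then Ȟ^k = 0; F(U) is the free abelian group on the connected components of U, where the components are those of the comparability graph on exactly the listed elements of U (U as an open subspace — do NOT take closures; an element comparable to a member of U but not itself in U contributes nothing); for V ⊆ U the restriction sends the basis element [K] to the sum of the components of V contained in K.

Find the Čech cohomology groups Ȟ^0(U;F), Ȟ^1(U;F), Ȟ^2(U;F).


nonempty overlaps:
  V1={{x3},{x4},{x7},{x2,x4},{x2,x7},{x3,x4},{x3,x5},{x3,x6},{x3,x7},{x4,x6},{x4,x7},{x5,x7},{x2,x4,x7},{x3,x4,x6},{x3,x5,x7}} V2={{x1},{x5},{x6},{x3,x5},{x3,x6},{x4,x6},{x5,x6},{x5,x7},{x3,x4,x6},{x3,x5,x7}} V3={{x1},{x2},{x5},{x2,x4},{x2,x7},{x3,x5},{x5,x6},{x5,x7},{x2,x4,x7},{x3,x5,x7}} V4={{x1},{x4},{x5},{x2,x4},{x3,x4},{x3,x5},{x4,x6},{x4,x7},{x5,x6},{x5,x7},{x2,x4,x7},{x3,x4,x6},{x3,x5,x7}}
  V12={{x3,x5},{x3,x6},{x4,x6},{x5,x7},{x3,x4,x6},{x3,x5,x7}} V13={{x2,x4},{x2,x7},{x3,x5},{x5,x7},{x2,x4,x7},{x3,x5,x7}} V14={{x4},{x2,x4},{x3,x4},{x3,x5},{x4,x6},{x4,x7},{x5,x7},{x2,x4,x7},{x3,x4,x6},{x3,x5,x7}} V23={{x1},{x5},{x3,x5},{x5,x6},{x5,x7},{x3,x5,x7}} V24={{x1},{x5},{x3,x5},{x4,x6},{x5,x6},{x5,x7},{x3,x4,x6},{x3,x5,x7}} V34={{x1},{x5},{x2,x4},{x3,x5},{x5,x6},{x5,x7},{x2,x4,x7},{x3,x5,x7}}
  V123={{x3,x5},{x5,x7},{x3,x5,x7}} V124={{x3,x5},{x4,x6},{x5,x7},{x3,x4,x6},{x3,x5,x7}} V134={{x2,x4},{x3,x5},{x5,x7},{x2,x4,x7},{x3,x5,x7}} V234={{x1},{x5},{x3,x5},{x5,x6},{x5,x7},{x3,x5,x7}}
  V1234={{x3,x5},{x5,x7},{x3,x5,x7}}
components per intersection:
  V1: {{x3},{x4},{x7},{x2,x4},{x2,x7},{x3,x4},{x3,x5},{x3,x6},{x3,x7},{x4,x6},{x4,x7},{x5,x7},{x2,x4,x7},{x3,x4,x6},{x3,x5,x7}}
  V2: {{x1}} {{x5},{x6},{x3,x5},{x3,x6},{x4,x6},{x5,x6},{x5,x7},{x3,x4,x6},{x3,x5,x7}}
  V3: {{x1}} {{x2},{x2,x4},{x2,x7},{x2,x4,x7}} {{x5},{x3,x5},{x5,x6},{x5,x7},{x3,x5,x7}}
  V4: {{x1}} {{x4},{x2,x4},{x3,x4},{x4,x6},{x4,x7},{x2,x4,x7},{x3,x4,x6}} {{x5},{x3,x5},{x5,x6},{x5,x7},{x3,x5,x7}}
  V12: {{x3,x5},{x5,x7},{x3,x5,x7}} {{x3,x6},{x4,x6},{x3,x4,x6}}
  V13: {{x2,x4},{x2,x7},{x2,x4,x7}} {{x3,x5},{x5,x7},{x3,x5,x7}}
  V14: {{x4},{x2,x4},{x3,x4},{x4,x6},{x4,x7},{x2,x4,x7},{x3,x4,x6}} {{x3,x5},{x5,x7},{x3,x5,x7}}
  V23: {{x1}} {{x5},{x3,x5},{x5,x6},{x5,x7},{x3,x5,x7}}
  V24: {{x1}} {{x5},{x3,x5},{x5,x6},{x5,x7},{x3,x5,x7}} {{x4,x6},{x3,x4,x6}}
  V34: {{x1}} {{x5},{x3,x5},{x5,x6},{x5,x7},{x3,x5,x7}} {{x2,x4},{x2,x4,x7}}
  V123: {{x3,x5},{x5,x7},{x3,x5,x7}}
  V124: {{x3,x5},{x5,x7},{x3,x5,x7}} {{x4,x6},{x3,x4,x6}}
  V134: {{x2,x4},{x2,x4,x7}} {{x3,x5},{x5,x7},{x3,x5,x7}}
  V234: {{x1}} {{x5},{x3,x5},{x5,x6},{x5,x7},{x3,x5,x7}}
  V1234: {{x3,x5},{x5,x7},{x3,x5,x7}}
C dims 9,14,7,1; δ0: rk 7, SNF 1^7; δ1: rk 6, SNF 1^6; δ2: rk 1, SNF 1^1
degree 0: 9−7−0 = 2 → Ȟ^0 ≅ Z^2
degree 1: 14−6−7 = 1 → Ȟ^1 ≅ Z
degree 2: 7−1−6 = 0 → Ȟ^2 ≅ 0

Ȟ^0 = Z^2, Ȟ^1 = Z and Ȟ^2 = 0


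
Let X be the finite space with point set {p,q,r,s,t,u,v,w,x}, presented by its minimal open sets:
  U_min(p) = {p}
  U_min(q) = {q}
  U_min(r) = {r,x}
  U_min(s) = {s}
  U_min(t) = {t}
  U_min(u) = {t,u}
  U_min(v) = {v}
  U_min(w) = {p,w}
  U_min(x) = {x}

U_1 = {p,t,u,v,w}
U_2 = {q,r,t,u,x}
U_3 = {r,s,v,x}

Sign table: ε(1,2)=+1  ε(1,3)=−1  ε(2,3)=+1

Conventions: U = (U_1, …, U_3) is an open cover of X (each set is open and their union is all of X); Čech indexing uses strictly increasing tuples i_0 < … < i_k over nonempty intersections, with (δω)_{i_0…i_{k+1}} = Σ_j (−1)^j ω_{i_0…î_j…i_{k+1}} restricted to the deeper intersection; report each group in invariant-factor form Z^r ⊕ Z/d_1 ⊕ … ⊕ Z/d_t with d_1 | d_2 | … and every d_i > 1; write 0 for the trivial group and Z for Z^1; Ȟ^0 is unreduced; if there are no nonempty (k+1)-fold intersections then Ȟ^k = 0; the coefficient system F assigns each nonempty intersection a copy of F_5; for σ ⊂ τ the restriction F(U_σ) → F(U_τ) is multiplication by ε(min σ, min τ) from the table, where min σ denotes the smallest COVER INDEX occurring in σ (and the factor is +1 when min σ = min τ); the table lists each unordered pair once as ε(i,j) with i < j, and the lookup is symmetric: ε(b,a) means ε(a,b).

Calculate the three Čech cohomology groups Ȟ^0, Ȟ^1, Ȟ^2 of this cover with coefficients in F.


nerve simplices:
  U12={t,u} U13={v} U23={r,x}
C dims 3,3; δ0: rk_F5 3
degree 0: 3−3−0 = 0 → Ȟ^0 ≅ 0
degree 1: 3−0−3 = 0 → Ȟ^1 ≅ 0
degree 2: 0−0−0 = 0 → Ȟ^2 ≅ 0

Ȟ^0 ≅ 0, Ȟ^1 ≅ 0, Ȟ^2 ≅ 0


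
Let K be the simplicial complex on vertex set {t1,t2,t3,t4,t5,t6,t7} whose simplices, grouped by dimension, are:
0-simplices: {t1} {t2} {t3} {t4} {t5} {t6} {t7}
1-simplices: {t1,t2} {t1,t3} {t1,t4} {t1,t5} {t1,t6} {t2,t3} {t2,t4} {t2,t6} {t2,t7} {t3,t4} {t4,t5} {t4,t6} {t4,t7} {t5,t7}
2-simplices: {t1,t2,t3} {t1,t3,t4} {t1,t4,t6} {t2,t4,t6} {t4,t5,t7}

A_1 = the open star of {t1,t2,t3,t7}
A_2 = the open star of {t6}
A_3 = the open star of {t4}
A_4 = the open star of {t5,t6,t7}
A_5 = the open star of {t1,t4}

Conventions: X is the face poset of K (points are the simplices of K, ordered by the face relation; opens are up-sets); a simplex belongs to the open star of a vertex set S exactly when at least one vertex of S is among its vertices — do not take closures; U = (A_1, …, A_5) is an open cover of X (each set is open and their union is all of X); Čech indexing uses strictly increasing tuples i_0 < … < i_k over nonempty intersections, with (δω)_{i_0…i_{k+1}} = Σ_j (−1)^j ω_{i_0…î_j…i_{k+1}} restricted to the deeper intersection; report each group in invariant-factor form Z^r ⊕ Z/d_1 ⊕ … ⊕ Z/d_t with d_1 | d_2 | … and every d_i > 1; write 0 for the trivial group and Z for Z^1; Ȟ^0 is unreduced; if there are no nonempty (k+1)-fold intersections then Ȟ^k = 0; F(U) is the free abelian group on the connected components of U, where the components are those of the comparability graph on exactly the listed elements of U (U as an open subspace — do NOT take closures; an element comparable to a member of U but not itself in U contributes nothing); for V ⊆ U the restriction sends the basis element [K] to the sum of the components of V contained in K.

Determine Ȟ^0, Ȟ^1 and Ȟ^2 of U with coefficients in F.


Ȟ^0 ≅ Z,  Ȟ^1 ≅ Z^3,  Ȟ^2 ≅ 0

intersection data:
  A1={{t1},{t2},{t3},{t7},{t1,t2},{t1,t3},{t1,t4},{t1,t5},{t1,t6},{t2,t3},{t2,t4},{t2,t6},{t2,t7},{t3,t4},{t4,t7},{t5,t7},{t1,t2,t3},{t1,t3,t4},{t1,t4,t6},{t2,t4,t6},{t4,t5,t7}} A2={{t6},{t1,t6},{t2,t6},{t4,t6},{t1,t4,t6},{t2,t4,t6}} A3={{t4},{t1,t4},{t2,t4},{t3,t4},{t4,t5},{t4,t6},{t4,t7},{t1,t3,t4},{t1,t4,t6},{t2,t4,t6},{t4,t5,t7}} A4={{t5},{t6},{t7},{t1,t5},{t1,t6},{t2,t6},{t2,t7},{t4,t5},{t4,t6},{t4,t7},{t5,t7},{t1,t4,t6},{t2,t4,t6},{t4,t5,t7}} A5={{t1},{t4},{t1,t2},{t1,t3},{t1,t4},{t1,t5},{t1,t6},{t2,t4},{t3,t4},{t4,t5},{t4,t6},{t4,t7},{t1,t2,t3},{t1,t3,t4},{t1,t4,t6},{t2,t4,t6},{t4,t5,t7}}
  A12={{t1,t6},{t2,t6},{t1,t4,t6},{t2,t4,t6}} A13={{t1,t4},{t2,t4},{t3,t4},{t4,t7},{t1,t3,t4},{t1,t4,t6},{t2,t4,t6},{t4,t5,t7}} A14={{t7},{t1,t5},{t1,t6},{t2,t6},{t2,t7},{t4,t7},{t5,t7},{t1,t4,t6},{t2,t4,t6},{t4,t5,t7}} A15={{t1},{t1,t2},{t1,t3},{t1,t4},{t1,t5},{t1,t6},{t2,t4},{t3,t4},{t4,t7},{t1,t2,t3},{t1,t3,t4},{t1,t4,t6},{t2,t4,t6},{t4,t5,t7}} A23={{t4,t6},{t1,t4,t6},{t2,t4,t6}} A24={{t6},{t1,t6},{t2,t6},{t4,t6},{t1,t4,t6},{t2,t4,t6}} A25={{t1,t6},{t4,t6},{t1,t4,t6},{t2,t4,t6}} A34={{t4,t5},{t4,t6},{t4,t7},{t1,t4,t6},{t2,t4,t6},{t4,t5,t7}} A35={{t4},{t1,t4},{t2,t4},{t3,t4},{t4,t5},{t4,t6},{t4,t7},{t1,t3,t4},{t1,t4,t6},{t2,t4,t6},{t4,t5,t7}} A45={{t1,t5},{t1,t6},{t4,t5},{t4,t6},{t4,t7},{t1,t4,t6},{t2,t4,t6},{t4,t5,t7}}
  A123={{t1,t4,t6},{t2,t4,t6}} A124={{t1,t6},{t2,t6},{t1,t4,t6},{t2,t4,t6}} A125={{t1,t6},{t1,t4,t6},{t2,t4,t6}} A134={{t4,t7},{t1,t4,t6},{t2,t4,t6},{t4,t5,t7}} A135={{t1,t4},{t2,t4},{t3,t4},{t4,t7},{t1,t3,t4},{t1,t4,t6},{t2,t4,t6},{t4,t5,t7}} A145={{t1,t5},{t1,t6},{t4,t7},{t1,t4,t6},{t2,t4,t6},{t4,t5,t7}} A234={{t4,t6},{t1,t4,t6},{t2,t4,t6}} A235={{t4,t6},{t1,t4,t6},{t2,t4,t6}} A245={{t1,t6},{t4,t6},{t1,t4,t6},{t2,t4,t6}} A345={{t4,t5},{t4,t6},{t4,t7},{t1,t4,t6},{t2,t4,t6},{t4,t5,t7}}
  A1234={{t1,t4,t6},{t2,t4,t6}} A1235={{t1,t4,t6},{t2,t4,t6}} A1245={{t1,t6},{t1,t4,t6},{t2,t4,t6}} A1345={{t4,t7},{t1,t4,t6},{t2,t4,t6},{t4,t5,t7}} A2345={{t4,t6},{t1,t4,t6},{t2,t4,t6}}
  A12345={{t1,t4,t6},{t2,t4,t6}}
components per intersection:
  A1: {{t1},{t2},{t3},{t7},{t1,t2},{t1,t3},{t1,t4},{t1,t5},{t1,t6},{t2,t3},{t2,t4},{t2,t6},{t2,t7},{t3,t4},{t4,t7},{t5,t7},{t1,t2,t3},{t1,t3,t4},{t1,t4,t6},{t2,t4,t6},{t4,t5,t7}}
  A2: {{t6},{t1,t6},{t2,t6},{t4,t6},{t1,t4,t6},{t2,t4,t6}}
  A3: {{t4},{t1,t4},{t2,t4},{t3,t4},{t4,t5},{t4,t6},{t4,t7},{t1,t3,t4},{t1,t4,t6},{t2,t4,t6},{t4,t5,t7}}
  A4: {{t5},{t7},{t1,t5},{t2,t7},{t4,t5},{t4,t7},{t5,t7},{t4,t5,t7}} {{t6},{t1,t6},{t2,t6},{t4,t6},{t1,t4,t6},{t2,t4,t6}}
  A5: {{t1},{t4},{t1,t2},{t1,t3},{t1,t4},{t1,t5},{t1,t6},{t2,t4},{t3,t4},{t4,t5},{t4,t6},{t4,t7},{t1,t2,t3},{t1,t3,t4},{t1,t4,t6},{t2,t4,t6},{t4,t5,t7}}
  A12: {{t1,t6},{t1,t4,t6}} {{t2,t6},{t2,t4,t6}}
  A13: {{t1,t4},{t3,t4},{t1,t3,t4},{t1,t4,t6}} {{t2,t4},{t2,t4,t6}} {{t4,t7},{t4,t5,t7}}
  A14: {{t7},{t2,t7},{t4,t7},{t5,t7},{t4,t5,t7}} {{t1,t5}} {{t1,t6},{t1,t4,t6}} {{t2,t6},{t2,t4,t6}}
  A15: {{t1},{t1,t2},{t1,t3},{t1,t4},{t1,t5},{t1,t6},{t3,t4},{t1,t2,t3},{t1,t3,t4},{t1,t4,t6}} {{t2,t4},{t2,t4,t6}} {{t4,t7},{t4,t5,t7}}
  A23: {{t4,t6},{t1,t4,t6},{t2,t4,t6}}
  A24: {{t6},{t1,t6},{t2,t6},{t4,t6},{t1,t4,t6},{t2,t4,t6}}
  A25: {{t1,t6},{t4,t6},{t1,t4,t6},{t2,t4,t6}}
  A34: {{t4,t5},{t4,t7},{t4,t5,t7}} {{t4,t6},{t1,t4,t6},{t2,t4,t6}}
  A35: {{t4},{t1,t4},{t2,t4},{t3,t4},{t4,t5},{t4,t6},{t4,t7},{t1,t3,t4},{t1,t4,t6},{t2,t4,t6},{t4,t5,t7}}
  A45: {{t1,t5}} {{t1,t6},{t4,t6},{t1,t4,t6},{t2,t4,t6}} {{t4,t5},{t4,t7},{t4,t5,t7}}
  A123: {{t1,t4,t6}} {{t2,t4,t6}}
  A124: {{t1,t6},{t1,t4,t6}} {{t2,t6},{t2,t4,t6}}
  A125: {{t1,t6},{t1,t4,t6}} {{t2,t4,t6}}
  A134: {{t4,t7},{t4,t5,t7}} {{t1,t4,t6}} {{t2,t4,t6}}
  A135: {{t1,t4},{t3,t4},{t1,t3,t4},{t1,t4,t6}} {{t2,t4},{t2,t4,t6}} {{t4,t7},{t4,t5,t7}}
  A145: {{t1,t5}} {{t1,t6},{t1,t4,t6}} {{t4,t7},{t4,t5,t7}} {{t2,t4,t6}}
  A234: {{t4,t6},{t1,t4,t6},{t2,t4,t6}}
  A235: {{t4,t6},{t1,t4,t6},{t2,t4,t6}}
  A245: {{t1,t6},{t4,t6},{t1,t4,t6},{t2,t4,t6}}
  A345: {{t4,t5},{t4,t7},{t4,t5,t7}} {{t4,t6},{t1,t4,t6},{t2,t4,t6}}
  A1234: {{t1,t4,t6}} {{t2,t4,t6}}
  A1235: {{t1,t4,t6}} {{t2,t4,t6}}
  A1245: {{t1,t6},{t1,t4,t6}} {{t2,t4,t6}}
  A1345: {{t4,t7},{t4,t5,t7}} {{t1,t4,t6}} {{t2,t4,t6}}
  A2345: {{t4,t6},{t1,t4,t6},{t2,t4,t6}}
  A12345: {{t1,t4,t6}} {{t2,t4,t6}}
C dims 6,21,21,10; δ0: rk 5, SNF 1^5; δ1: rk 13, SNF 1^13; δ2: rk 8, SNF 1^8
Ȟ^0 = (6 − 5) − 0 = 1, so Ȟ^0 ≅ Z
Ȟ^1 = (21 − 13) − 5 = 3, so Ȟ^1 ≅ Z^3
Ȟ^2 = (21 − 8) − 13 = 0, so Ȟ^2 ≅ 0


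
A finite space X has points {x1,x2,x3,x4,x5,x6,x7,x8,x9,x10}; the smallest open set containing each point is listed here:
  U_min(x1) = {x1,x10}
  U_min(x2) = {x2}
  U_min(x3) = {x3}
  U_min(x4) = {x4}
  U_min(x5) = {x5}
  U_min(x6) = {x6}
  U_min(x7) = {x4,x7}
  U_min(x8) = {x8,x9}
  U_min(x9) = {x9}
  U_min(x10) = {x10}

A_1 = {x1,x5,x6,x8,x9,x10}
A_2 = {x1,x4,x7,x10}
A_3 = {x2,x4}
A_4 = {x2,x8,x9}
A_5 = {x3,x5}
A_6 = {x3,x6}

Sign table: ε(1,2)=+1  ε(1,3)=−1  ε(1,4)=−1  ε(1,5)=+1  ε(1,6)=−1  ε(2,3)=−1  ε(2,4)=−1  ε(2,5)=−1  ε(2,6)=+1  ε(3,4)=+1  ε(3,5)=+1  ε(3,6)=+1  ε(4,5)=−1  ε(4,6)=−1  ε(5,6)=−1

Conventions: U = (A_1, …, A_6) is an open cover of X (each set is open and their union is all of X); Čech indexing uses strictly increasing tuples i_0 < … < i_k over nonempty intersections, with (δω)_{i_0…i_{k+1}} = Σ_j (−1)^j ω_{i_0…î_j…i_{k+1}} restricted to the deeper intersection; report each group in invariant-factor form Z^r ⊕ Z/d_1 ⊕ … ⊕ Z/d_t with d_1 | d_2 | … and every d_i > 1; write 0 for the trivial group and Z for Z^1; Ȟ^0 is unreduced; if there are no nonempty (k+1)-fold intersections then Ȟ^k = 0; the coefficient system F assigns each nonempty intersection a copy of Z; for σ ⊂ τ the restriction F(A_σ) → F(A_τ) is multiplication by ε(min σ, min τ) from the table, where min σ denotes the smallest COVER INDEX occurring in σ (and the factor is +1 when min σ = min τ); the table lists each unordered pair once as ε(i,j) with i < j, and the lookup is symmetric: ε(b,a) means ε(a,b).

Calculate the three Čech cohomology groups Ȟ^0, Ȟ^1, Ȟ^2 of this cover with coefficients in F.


Ȟ^0(U;F) ≅ Z,  Ȟ^1(U;F) ≅ Z^2,  Ȟ^2(U;F) ≅ 0

cover nerve:
  A12={x1,x10} A14={x8,x9} A15={x5} A16={x6} A23={x4} A34={x2} A56={x3}
C dims 6,7; δ0: rk 5, SNF 1^5
Ȟ^0: (6−5)−0=1 ⇒ Z
Ȟ^1: (7−0)−5=2 ⇒ Z^2
Ȟ^2: (0−0)−0=0 ⇒ 0


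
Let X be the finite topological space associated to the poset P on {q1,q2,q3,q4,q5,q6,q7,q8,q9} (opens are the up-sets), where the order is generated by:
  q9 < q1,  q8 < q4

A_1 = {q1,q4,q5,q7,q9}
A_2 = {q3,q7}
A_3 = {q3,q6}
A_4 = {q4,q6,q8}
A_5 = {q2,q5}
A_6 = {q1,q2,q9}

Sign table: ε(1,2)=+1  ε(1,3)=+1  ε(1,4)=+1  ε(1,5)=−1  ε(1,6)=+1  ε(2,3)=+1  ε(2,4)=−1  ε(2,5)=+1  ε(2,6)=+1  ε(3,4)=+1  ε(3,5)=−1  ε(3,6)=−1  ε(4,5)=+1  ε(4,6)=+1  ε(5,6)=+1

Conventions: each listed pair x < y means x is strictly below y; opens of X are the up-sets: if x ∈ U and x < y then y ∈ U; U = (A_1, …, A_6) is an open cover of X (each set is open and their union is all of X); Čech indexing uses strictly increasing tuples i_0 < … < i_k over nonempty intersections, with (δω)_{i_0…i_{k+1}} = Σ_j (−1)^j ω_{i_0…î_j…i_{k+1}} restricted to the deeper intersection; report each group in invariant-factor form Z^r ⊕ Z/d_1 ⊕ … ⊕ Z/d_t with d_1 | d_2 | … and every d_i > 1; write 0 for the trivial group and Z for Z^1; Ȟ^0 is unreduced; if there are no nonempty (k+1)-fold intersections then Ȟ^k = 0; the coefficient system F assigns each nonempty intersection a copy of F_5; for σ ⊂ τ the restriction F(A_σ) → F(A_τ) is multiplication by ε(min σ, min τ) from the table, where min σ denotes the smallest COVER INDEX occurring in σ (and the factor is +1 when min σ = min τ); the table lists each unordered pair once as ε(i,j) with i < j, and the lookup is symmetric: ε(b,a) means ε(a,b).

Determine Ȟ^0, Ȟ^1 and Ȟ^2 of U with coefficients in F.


Ȟ^0(U;F) ≅ 0; Ȟ^1(U;F) ≅ Z/5; Ȟ^2(U;F) ≅ 0

nerve simplices:
  A12={q7} A14={q4} A15={q5} A16={q1,q9} A23={q3} A34={q6} A56={q2}
C dims 6,7; δ0: rk_F5 6
degree 0: 6−6−0 = 0 → Ȟ^0 ≅ 0
degree 1: 7−0−6 = 1 → Ȟ^1 ≅ Z/5
degree 2: 0−0−0 = 0 → Ȟ^2 ≅ 0


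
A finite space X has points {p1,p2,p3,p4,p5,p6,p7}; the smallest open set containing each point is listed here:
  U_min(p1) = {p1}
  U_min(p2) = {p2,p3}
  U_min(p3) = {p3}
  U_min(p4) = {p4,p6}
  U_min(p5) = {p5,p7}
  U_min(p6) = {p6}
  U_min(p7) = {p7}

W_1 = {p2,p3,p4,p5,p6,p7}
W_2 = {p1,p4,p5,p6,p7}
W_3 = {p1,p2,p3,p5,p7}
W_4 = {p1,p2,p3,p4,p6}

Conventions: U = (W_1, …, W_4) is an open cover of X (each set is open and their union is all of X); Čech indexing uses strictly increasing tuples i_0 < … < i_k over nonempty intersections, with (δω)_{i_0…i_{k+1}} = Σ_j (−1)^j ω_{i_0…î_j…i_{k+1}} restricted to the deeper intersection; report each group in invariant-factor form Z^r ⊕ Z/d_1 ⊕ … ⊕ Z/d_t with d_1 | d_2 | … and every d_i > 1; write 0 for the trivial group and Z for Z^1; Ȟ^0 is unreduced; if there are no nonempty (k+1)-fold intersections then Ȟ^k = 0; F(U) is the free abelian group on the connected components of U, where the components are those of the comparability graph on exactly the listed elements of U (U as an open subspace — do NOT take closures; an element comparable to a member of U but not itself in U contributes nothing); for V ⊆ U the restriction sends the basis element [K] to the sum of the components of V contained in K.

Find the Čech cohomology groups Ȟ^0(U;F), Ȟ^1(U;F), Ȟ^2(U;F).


intersection data:
  W12={p4,p5,p6,p7} W13={p2,p3,p5,p7} W14={p2,p3,p4,p6} W23={p1,p5,p7} W24={p1,p4,p6} W34={p1,p2,p3}
  W123={p5,p7} W124={p4,p6} W134={p2,p3} W234={p1}
components per intersection:
  W1: {p2,p3} {p4,p6} {p5,p7}
  W2: {p1} {p4,p6} {p5,p7}
  W3: {p1} {p2,p3} {p5,p7}
  W4: {p1} {p2,p3} {p4,p6}
  W12: {p4,p6} {p5,p7}
  W13: {p2,p3} {p5,p7}
  W14: {p2,p3} {p4,p6}
  W23: {p1} {p5,p7}
  W24: {p1} {p4,p6}
  W34: {p1} {p2,p3}
  W123: {p5,p7}
  W124: {p4,p6}
  W134: {p2,p3}
  W234: {p1}
C dims 12,12,4; δ0: rk 8, SNF 1^8; δ1: rk 4, SNF 1^4
Ȟ^0 = (12 − 8) − 0 = 4, so Ȟ^0 ≅ Z^4
Ȟ^1 = (12 − 4) − 8 = 0, so Ȟ^1 ≅ 0
Ȟ^2 = (4 − 0) − 4 = 0, so Ȟ^2 ≅ 0

Ȟ^0 ≅ Z^4, Ȟ^1 ≅ 0, Ȟ^2 ≅ 0


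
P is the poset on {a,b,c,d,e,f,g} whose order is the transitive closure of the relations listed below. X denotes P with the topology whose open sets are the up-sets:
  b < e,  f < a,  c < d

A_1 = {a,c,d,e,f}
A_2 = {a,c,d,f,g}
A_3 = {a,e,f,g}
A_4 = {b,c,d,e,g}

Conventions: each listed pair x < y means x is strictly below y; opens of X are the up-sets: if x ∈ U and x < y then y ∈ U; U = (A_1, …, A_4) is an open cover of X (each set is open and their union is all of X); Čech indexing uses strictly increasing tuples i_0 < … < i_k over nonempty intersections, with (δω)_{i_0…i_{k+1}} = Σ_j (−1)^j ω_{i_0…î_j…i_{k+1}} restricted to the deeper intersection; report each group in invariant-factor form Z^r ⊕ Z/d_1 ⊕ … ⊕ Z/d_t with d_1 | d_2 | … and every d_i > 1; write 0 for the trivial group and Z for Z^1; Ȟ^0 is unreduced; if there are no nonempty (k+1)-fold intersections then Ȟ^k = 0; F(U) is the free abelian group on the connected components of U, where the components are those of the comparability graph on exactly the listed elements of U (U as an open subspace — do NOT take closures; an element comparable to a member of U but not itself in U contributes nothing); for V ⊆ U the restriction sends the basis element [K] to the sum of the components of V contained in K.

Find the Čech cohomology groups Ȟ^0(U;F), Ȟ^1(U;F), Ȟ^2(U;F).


nonempty intersections:
  A12={a,c,d,f} A13={a,e,f} A14={c,d,e} A23={a,f,g} A24={c,d,g} A34={e,g}
  A123={a,f} A124={c,d} A134={e} A234={g}
components per intersection:
  A1: {a,f} {c,d} {e}
  A2: {a,f} {c,d} {g}
  A3: {a,f} {e} {g}
  A4: {b,e} {c,d} {g}
  A12: {a,f} {c,d}
  A13: {a,f} {e}
  A14: {c,d} {e}
  A23: {a,f} {g}
  A24: {c,d} {g}
  A34: {e} {g}
  A123: {a,f}
  A124: {c,d}
  A134: {e}
  A234: {g}
C dims 12,12,4; δ0: rk 8, SNF 1^8; δ1: rk 4, SNF 1^4
Ȟ^0: (12−8)−0=4 ⇒ Z^4
Ȟ^1: (12−4)−8=0 ⇒ 0
Ȟ^2: (4−0)−4=0 ⇒ 0

Ȟ^0 ≅ Z^4,  Ȟ^1 ≅ 0,  Ȟ^2 ≅ 0


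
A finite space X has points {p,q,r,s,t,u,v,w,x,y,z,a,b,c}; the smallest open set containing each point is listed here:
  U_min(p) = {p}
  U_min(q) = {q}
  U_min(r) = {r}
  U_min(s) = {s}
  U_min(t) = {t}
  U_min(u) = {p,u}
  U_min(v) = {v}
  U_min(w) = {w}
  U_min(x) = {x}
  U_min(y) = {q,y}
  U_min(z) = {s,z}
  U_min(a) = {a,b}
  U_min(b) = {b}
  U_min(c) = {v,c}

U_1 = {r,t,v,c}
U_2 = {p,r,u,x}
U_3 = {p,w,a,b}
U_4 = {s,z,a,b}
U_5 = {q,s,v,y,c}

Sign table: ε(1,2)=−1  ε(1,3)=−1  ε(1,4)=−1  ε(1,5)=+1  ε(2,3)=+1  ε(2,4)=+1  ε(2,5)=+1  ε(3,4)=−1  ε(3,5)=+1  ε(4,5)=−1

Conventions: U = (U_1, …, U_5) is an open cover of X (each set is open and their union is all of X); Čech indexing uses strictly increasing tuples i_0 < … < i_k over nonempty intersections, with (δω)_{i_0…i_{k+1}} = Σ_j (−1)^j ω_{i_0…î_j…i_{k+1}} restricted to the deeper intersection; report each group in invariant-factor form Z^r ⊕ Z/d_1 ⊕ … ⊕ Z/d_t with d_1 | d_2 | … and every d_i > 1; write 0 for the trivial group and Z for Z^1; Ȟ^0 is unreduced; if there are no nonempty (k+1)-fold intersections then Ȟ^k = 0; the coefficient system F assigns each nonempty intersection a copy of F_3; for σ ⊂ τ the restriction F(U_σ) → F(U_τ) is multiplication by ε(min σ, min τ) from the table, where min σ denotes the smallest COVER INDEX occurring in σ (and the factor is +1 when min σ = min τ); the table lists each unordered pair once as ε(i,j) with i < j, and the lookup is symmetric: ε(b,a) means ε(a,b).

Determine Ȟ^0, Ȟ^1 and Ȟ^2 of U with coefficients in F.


Ȟ^0 = 0; Ȟ^1 = 0; Ȟ^2 = 0

nonempty intersections:
  U12={r} U15={v,c} U23={p} U34={a,b} U45={s}
C dims 5,5; δ0: rk_F3 5
Ȟ^0: (5−5)−0=0 ⇒ 0
Ȟ^1: (5−0)−5=0 ⇒ 0
Ȟ^2: (0−0)−0=0 ⇒ 0


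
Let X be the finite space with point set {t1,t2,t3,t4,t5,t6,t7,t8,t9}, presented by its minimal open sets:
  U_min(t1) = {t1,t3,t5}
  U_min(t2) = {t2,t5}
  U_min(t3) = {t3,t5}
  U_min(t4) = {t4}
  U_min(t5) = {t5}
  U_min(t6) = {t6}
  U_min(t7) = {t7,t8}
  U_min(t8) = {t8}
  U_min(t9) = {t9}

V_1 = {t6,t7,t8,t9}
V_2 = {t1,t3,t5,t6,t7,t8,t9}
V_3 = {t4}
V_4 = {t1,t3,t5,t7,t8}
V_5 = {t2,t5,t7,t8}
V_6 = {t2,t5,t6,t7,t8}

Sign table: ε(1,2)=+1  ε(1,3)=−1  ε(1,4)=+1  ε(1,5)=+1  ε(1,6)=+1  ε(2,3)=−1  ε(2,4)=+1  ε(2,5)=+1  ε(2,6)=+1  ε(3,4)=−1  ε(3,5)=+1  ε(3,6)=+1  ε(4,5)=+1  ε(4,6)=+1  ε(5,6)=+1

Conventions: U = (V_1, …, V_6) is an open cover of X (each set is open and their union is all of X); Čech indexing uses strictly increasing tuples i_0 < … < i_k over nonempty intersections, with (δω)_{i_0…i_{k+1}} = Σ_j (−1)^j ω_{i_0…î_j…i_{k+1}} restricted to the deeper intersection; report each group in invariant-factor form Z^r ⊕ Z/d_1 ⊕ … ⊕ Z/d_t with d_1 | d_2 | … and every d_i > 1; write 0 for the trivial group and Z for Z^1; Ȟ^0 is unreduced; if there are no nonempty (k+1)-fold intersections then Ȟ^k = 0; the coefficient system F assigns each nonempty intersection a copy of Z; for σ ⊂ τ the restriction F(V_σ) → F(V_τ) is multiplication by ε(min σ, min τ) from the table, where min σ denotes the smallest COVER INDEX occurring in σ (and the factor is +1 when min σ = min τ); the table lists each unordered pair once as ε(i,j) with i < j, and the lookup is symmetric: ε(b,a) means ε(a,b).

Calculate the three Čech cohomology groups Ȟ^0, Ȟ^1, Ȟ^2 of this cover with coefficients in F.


Ȟ^0(U;F) ≅ Z^2, Ȟ^1(U;F) ≅ 0 and Ȟ^2(U;F) ≅ 0

nerve simplices:
  V12={t6,t7,t8,t9} V14={t7,t8} V15={t7,t8} V16={t6,t7,t8} V24={t1,t3,t5,t7,t8} V25={t5,t7,t8} V26={t5,t6,t7,t8} V45={t5,t7,t8} V46={t5,t7,t8} V56={t2,t5,t7,t8}
  V124={t7,t8} V125={t7,t8} V126={t6,t7,t8} V145={t7,t8} V146={t7,t8} V156={t7,t8} V245={t5,t7,t8} V246={t5,t7,t8} V256={t5,t7,t8} V456={t5,t7,t8}
  V1245={t7,t8} V1246={t7,t8} V1256={t7,t8} V1456={t7,t8} V2456={t5,t7,t8}
  V12456={t7,t8}
C dims 6,10,10,5; δ0: rk 4, SNF 1^4; δ1: rk 6, SNF 1^6; δ2: rk 4, SNF 1^4
degree 0: 6−4−0 = 2 → Ȟ^0 ≅ Z^2
degree 1: 10−6−4 = 0 → Ȟ^1 ≅ 0
degree 2: 10−4−6 = 0 → Ȟ^2 ≅ 0


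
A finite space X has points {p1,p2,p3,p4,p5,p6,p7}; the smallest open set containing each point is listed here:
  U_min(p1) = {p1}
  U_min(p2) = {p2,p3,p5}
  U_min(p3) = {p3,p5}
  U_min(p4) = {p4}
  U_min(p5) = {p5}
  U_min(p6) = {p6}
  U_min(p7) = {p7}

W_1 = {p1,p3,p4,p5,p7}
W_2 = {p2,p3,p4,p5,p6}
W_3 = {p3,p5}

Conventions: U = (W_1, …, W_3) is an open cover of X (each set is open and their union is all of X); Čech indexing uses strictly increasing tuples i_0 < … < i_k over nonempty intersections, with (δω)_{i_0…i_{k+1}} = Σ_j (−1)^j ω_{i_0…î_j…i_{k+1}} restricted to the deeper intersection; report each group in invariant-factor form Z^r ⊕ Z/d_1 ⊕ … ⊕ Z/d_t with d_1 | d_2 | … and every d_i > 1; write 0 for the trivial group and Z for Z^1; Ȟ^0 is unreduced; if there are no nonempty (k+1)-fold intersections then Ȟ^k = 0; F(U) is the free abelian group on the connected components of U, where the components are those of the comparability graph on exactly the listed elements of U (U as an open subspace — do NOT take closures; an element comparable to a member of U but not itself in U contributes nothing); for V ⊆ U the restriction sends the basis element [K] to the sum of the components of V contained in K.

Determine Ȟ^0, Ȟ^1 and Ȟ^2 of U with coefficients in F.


nonempty overlaps:
  W12={p3,p4,p5} W13={p3,p5} W23={p3,p5}
  W123={p3,p5}
components per intersection:
  W1: {p1} {p3,p5} {p4} {p7}
  W2: {p2,p3,p5} {p4} {p6}
  W3: {p3,p5}
  W12: {p3,p5} {p4}
  W13: {p3,p5}
  W23: {p3,p5}
  W123: {p3,p5}
C dims 8,4,1; δ0: rk 3, SNF 1^3; δ1: rk 1, SNF 1^1
degree 0: 8−3−0 = 5 → Ȟ^0 ≅ Z^5
degree 1: 4−1−3 = 0 → Ȟ^1 ≅ 0
degree 2: 1−0−1 = 0 → Ȟ^2 ≅ 0

Ȟ^0 = Z^5; Ȟ^1 = 0; Ȟ^2 = 0


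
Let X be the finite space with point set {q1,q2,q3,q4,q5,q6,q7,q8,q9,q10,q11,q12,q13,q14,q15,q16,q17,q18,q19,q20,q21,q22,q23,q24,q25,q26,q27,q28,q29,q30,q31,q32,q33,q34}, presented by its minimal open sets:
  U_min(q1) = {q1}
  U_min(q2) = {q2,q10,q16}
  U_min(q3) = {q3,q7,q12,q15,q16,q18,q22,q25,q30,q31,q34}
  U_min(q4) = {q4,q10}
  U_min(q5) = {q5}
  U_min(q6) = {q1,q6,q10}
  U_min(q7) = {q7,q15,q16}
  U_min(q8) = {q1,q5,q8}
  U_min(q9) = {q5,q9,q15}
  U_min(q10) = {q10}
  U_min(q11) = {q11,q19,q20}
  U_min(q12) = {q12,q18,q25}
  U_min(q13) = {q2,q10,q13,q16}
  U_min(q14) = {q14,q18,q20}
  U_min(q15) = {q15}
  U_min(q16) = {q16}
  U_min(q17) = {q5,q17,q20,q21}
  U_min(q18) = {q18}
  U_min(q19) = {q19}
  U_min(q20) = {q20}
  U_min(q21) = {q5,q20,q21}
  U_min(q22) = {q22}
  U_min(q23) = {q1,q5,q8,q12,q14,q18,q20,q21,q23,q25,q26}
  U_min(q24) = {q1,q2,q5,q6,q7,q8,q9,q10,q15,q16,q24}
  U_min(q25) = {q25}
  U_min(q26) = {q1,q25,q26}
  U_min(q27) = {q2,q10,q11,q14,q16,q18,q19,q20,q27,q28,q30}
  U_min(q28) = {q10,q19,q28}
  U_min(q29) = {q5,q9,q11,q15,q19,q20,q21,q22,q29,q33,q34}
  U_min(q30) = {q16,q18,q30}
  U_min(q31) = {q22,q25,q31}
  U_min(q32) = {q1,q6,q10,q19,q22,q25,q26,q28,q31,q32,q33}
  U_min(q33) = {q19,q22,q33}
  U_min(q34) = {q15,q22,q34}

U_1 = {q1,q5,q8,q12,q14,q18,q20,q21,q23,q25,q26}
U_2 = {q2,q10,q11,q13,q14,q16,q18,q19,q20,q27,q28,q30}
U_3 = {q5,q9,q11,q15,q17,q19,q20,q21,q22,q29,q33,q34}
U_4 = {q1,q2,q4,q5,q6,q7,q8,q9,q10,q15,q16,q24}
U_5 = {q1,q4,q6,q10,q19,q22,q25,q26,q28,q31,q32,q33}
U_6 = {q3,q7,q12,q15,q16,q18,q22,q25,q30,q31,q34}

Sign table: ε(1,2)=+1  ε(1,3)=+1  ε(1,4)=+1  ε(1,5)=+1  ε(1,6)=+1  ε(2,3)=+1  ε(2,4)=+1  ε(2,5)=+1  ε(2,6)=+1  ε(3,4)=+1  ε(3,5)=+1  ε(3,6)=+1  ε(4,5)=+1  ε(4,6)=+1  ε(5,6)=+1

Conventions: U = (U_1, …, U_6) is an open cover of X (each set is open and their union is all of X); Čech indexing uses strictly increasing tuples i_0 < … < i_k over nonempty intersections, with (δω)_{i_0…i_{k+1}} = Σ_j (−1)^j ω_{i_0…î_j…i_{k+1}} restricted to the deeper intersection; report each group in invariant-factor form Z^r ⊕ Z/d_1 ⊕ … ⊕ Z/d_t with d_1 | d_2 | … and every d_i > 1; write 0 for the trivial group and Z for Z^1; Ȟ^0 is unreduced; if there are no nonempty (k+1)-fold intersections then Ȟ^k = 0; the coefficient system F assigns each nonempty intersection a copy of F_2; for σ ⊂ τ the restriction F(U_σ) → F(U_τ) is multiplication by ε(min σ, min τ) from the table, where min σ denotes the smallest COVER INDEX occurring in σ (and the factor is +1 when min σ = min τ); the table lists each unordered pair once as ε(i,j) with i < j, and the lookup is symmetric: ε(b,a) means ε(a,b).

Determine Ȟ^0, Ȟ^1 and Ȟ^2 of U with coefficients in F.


Ȟ^0(U;F) ≅ Z/2,  Ȟ^1(U;F) ≅ Z/2,  Ȟ^2(U;F) ≅ Z/2

nonempty intersections:
  U12={q14,q18,q20} U13={q5,q20,q21} U14={q1,q5,q8} U15={q1,q25,q26} U16={q12,q18,q25} U23={q11,q19,q20} U24={q2,q10,q16} U25={q10,q19,q28} U26={q16,q18,q30} U34={q5,q9,q15} U35={q19,q22,q33} U36={q15,q22,q34} U45={q1,q4,q6,q10} U46={q7,q15,q16} U56={q22,q25,q31}
  U123={q20} U126={q18} U134={q5} U145={q1} U156={q25} U235={q19} U245={q10} U246={q16} U346={q15} U356={q22}
C dims 6,15,10; δ0: rk_F2 5; δ1: rk_F2 9
Ȟ^0: (6−5)−0=1 ⇒ Z/2
Ȟ^1: (15−9)−5=1 ⇒ Z/2
Ȟ^2: (10−0)−9=1 ⇒ Z/2


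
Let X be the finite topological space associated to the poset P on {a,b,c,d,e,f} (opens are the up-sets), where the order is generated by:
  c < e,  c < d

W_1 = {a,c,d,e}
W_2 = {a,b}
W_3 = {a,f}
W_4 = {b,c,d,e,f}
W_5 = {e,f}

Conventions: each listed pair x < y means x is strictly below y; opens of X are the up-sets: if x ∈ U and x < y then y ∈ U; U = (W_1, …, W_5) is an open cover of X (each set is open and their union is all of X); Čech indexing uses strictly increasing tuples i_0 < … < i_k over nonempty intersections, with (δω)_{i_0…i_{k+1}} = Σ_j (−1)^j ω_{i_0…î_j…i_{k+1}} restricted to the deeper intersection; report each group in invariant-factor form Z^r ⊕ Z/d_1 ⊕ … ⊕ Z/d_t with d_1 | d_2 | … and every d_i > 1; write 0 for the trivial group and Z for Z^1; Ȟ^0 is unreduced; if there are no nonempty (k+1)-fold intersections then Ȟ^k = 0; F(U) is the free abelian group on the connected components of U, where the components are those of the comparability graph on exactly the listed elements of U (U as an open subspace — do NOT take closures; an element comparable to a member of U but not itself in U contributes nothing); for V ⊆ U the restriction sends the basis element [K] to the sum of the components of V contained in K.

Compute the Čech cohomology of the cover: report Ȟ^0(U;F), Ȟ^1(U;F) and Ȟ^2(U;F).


Ȟ^0 = Z^4,  Ȟ^1 = 0,  Ȟ^2 = 0

nonempty intersections:
  W12={a} W13={a} W14={c,d,e} W15={e} W23={a} W24={b} W34={f} W35={f} W45={e,f}
  W123={a} W145={e} W345={f}
components per intersection:
  W1: {a} {c,d,e}
  W2: {a} {b}
  W3: {a} {f}
  W4: {b} {c,d,e} {f}
  W5: {e} {f}
  W12: {a}
  W13: {a}
  W14: {c,d,e}
  W15: {e}
  W23: {a}
  W24: {b}
  W34: {f}
  W35: {f}
  W45: {e} {f}
  W123: {a}
  W145: {e}
  W345: {f}
C dims 11,10,3; δ0: rk 7, SNF 1^7; δ1: rk 3, SNF 1^3
Ȟ^0: (11−7)−0=4 ⇒ Z^4
Ȟ^1: (10−3)−7=0 ⇒ 0
Ȟ^2: (3−0)−3=0 ⇒ 0


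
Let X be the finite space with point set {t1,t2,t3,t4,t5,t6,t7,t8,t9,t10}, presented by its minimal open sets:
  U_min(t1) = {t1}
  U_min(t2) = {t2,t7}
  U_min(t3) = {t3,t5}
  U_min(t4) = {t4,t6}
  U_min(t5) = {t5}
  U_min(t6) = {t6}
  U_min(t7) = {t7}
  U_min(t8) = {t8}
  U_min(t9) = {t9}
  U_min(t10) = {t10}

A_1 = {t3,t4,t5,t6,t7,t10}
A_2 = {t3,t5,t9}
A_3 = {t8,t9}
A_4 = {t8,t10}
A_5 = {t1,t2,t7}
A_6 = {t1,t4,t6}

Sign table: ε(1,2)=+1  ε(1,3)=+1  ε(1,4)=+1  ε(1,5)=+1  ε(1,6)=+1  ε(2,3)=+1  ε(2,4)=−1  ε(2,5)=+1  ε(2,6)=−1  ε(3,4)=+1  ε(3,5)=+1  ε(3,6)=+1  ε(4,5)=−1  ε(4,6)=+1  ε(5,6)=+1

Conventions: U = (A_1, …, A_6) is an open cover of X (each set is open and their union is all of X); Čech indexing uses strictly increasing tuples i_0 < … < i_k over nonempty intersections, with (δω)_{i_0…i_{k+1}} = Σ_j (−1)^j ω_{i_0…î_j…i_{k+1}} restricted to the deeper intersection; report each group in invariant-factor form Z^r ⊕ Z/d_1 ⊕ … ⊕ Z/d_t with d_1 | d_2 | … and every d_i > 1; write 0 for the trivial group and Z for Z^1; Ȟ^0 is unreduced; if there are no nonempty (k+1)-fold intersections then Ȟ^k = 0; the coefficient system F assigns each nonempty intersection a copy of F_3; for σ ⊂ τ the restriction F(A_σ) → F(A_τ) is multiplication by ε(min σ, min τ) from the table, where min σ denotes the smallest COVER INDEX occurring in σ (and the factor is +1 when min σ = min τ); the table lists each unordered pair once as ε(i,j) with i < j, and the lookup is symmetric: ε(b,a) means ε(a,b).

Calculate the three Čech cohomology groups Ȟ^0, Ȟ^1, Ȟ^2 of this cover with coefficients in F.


Ȟ^0 = Z/3; Ȟ^1 = Z/3 ⊕ Z/3; Ȟ^2 = 0

intersection data:
  A12={t3,t5} A14={t10} A15={t7} A16={t4,t6} A23={t9} A34={t8} A56={t1}
C dims 6,7; δ0: rk_F3 5
Ȟ^0 = (6 − 5) − 0 = 1, so Ȟ^0 ≅ Z/3
Ȟ^1 = (7 − 0) − 5 = 2, so Ȟ^1 ≅ Z/3 ⊕ Z/3
Ȟ^2 = (0 − 0) − 0 = 0, so Ȟ^2 ≅ 0


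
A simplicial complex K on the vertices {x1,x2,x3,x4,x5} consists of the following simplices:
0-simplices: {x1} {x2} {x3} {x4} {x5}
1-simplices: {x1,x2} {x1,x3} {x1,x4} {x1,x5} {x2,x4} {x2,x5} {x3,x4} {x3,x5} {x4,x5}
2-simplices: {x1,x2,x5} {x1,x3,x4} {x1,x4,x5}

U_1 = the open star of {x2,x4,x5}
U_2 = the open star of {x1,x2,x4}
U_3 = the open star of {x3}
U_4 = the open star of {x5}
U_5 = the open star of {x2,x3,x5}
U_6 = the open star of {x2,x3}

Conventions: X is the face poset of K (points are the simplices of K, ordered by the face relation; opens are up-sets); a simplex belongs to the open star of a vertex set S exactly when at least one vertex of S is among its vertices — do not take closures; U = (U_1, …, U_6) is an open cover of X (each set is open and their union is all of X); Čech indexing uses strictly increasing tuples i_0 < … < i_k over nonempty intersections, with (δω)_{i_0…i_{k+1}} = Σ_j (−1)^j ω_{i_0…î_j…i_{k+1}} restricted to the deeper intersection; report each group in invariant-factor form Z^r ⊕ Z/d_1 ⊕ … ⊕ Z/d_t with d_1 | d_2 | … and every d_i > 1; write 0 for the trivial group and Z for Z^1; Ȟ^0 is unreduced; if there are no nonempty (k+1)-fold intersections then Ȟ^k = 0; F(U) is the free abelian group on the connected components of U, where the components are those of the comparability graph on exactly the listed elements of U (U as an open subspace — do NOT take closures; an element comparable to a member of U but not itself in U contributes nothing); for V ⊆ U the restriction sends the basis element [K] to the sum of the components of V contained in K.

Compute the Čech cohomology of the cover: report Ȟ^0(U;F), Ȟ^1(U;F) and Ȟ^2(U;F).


intersection data:
  U1={{x2},{x4},{x5},{x1,x2},{x1,x4},{x1,x5},{x2,x4},{x2,x5},{x3,x4},{x3,x5},{x4,x5},{x1,x2,x5},{x1,x3,x4},{x1,x4,x5}} U2={{x1},{x2},{x4},{x1,x2},{x1,x3},{x1,x4},{x1,x5},{x2,x4},{x2,x5},{x3,x4},{x4,x5},{x1,x2,x5},{x1,x3,x4},{x1,x4,x5}} U3={{x3},{x1,x3},{x3,x4},{x3,x5},{x1,x3,x4}} U4={{x5},{x1,x5},{x2,x5},{x3,x5},{x4,x5},{x1,x2,x5},{x1,x4,x5}} U5={{x2},{x3},{x5},{x1,x2},{x1,x3},{x1,x5},{x2,x4},{x2,x5},{x3,x4},{x3,x5},{x4,x5},{x1,x2,x5},{x1,x3,x4},{x1,x4,x5}} U6={{x2},{x3},{x1,x2},{x1,x3},{x2,x4},{x2,x5},{x3,x4},{x3,x5},{x1,x2,x5},{x1,x3,x4}}
  U12={{x2},{x4},{x1,x2},{x1,x4},{x1,x5},{x2,x4},{x2,x5},{x3,x4},{x4,x5},{x1,x2,x5},{x1,x3,x4},{x1,x4,x5}} U13={{x3,x4},{x3,x5},{x1,x3,x4}} U14={{x5},{x1,x5},{x2,x5},{x3,x5},{x4,x5},{x1,x2,x5},{x1,x4,x5}} U15={{x2},{x5},{x1,x2},{x1,x5},{x2,x4},{x2,x5},{x3,x4},{x3,x5},{x4,x5},{x1,x2,x5},{x1,x3,x4},{x1,x4,x5}} U16={{x2},{x1,x2},{x2,x4},{x2,x5},{x3,x4},{x3,x5},{x1,x2,x5},{x1,x3,x4}} U23={{x1,x3},{x3,x4},{x1,x3,x4}} U24={{x1,x5},{x2,x5},{x4,x5},{x1,x2,x5},{x1,x4,x5}} U25={{x2},{x1,x2},{x1,x3},{x1,x5},{x2,x4},{x2,x5},{x3,x4},{x4,x5},{x1,x2,x5},{x1,x3,x4},{x1,x4,x5}} U26={{x2},{x1,x2},{x1,x3},{x2,x4},{x2,x5},{x3,x4},{x1,x2,x5},{x1,x3,x4}} U34={{x3,x5}} U35={{x3},{x1,x3},{x3,x4},{x3,x5},{x1,x3,x4}} U36={{x3},{x1,x3},{x3,x4},{x3,x5},{x1,x3,x4}} U45={{x5},{x1,x5},{x2,x5},{x3,x5},{x4,x5},{x1,x2,x5},{x1,x4,x5}} U46={{x2,x5},{x3,x5},{x1,x2,x5}} U56={{x2},{x3},{x1,x2},{x1,x3},{x2,x4},{x2,x5},{x3,x4},{x3,x5},{x1,x2,x5},{x1,x3,x4}}
  U123={{x3,x4},{x1,x3,x4}} U124={{x1,x5},{x2,x5},{x4,x5},{x1,x2,x5},{x1,x4,x5}} U125={{x2},{x1,x2},{x1,x5},{x2,x4},{x2,x5},{x3,x4},{x4,x5},{x1,x2,x5},{x1,x3,x4},{x1,x4,x5}} U126={{x2},{x1,x2},{x2,x4},{x2,x5},{x3,x4},{x1,x2,x5},{x1,x3,x4}} U134={{x3,x5}} U135={{x3,x4},{x3,x5},{x1,x3,x4}} U136={{x3,x4},{x3,x5},{x1,x3,x4}} U145={{x5},{x1,x5},{x2,x5},{x3,x5},{x4,x5},{x1,x2,x5},{x1,x4,x5}} U146={{x2,x5},{x3,x5},{x1,x2,x5}} U156={{x2},{x1,x2},{x2,x4},{x2,x5},{x3,x4},{x3,x5},{x1,x2,x5},{x1,x3,x4}} U235={{x1,x3},{x3,x4},{x1,x3,x4}} U236={{x1,x3},{x3,x4},{x1,x3,x4}} U245={{x1,x5},{x2,x5},{x4,x5},{x1,x2,x5},{x1,x4,x5}} U246={{x2,x5},{x1,x2,x5}} U256={{x2},{x1,x2},{x1,x3},{x2,x4},{x2,x5},{x3,x4},{x1,x2,x5},{x1,x3,x4}} U345={{x3,x5}} U346={{x3,x5}} U356={{x3},{x1,x3},{x3,x4},{x3,x5},{x1,x3,x4}} U456={{x2,x5},{x3,x5},{x1,x2,x5}}
  U1235={{x3,x4},{x1,x3,x4}} U1236={{x3,x4},{x1,x3,x4}} U1245={{x1,x5},{x2,x5},{x4,x5},{x1,x2,x5},{x1,x4,x5}} U1246={{x2,x5},{x1,x2,x5}} U1256={{x2},{x1,x2},{x2,x4},{x2,x5},{x3,x4},{x1,x2,x5},{x1,x3,x4}} U1345={{x3,x5}} U1346={{x3,x5}} U1356={{x3,x4},{x3,x5},{x1,x3,x4}} U1456={{x2,x5},{x3,x5},{x1,x2,x5}} U2356={{x1,x3},{x3,x4},{x1,x3,x4}} U2456={{x2,x5},{x1,x2,x5}} U3456={{x3,x5}}
  U12356={{x3,x4},{x1,x3,x4}} U12456={{x2,x5},{x1,x2,x5}} U13456={{x3,x5}}
components per intersection:
  U1: {{x2},{x4},{x5},{x1,x2},{x1,x4},{x1,x5},{x2,x4},{x2,x5},{x3,x4},{x3,x5},{x4,x5},{x1,x2,x5},{x1,x3,x4},{x1,x4,x5}}
  U2: {{x1},{x2},{x4},{x1,x2},{x1,x3},{x1,x4},{x1,x5},{x2,x4},{x2,x5},{x3,x4},{x4,x5},{x1,x2,x5},{x1,x3,x4},{x1,x4,x5}}
  U3: {{x3},{x1,x3},{x3,x4},{x3,x5},{x1,x3,x4}}
  U4: {{x5},{x1,x5},{x2,x5},{x3,x5},{x4,x5},{x1,x2,x5},{x1,x4,x5}}
  U5: {{x2},{x3},{x5},{x1,x2},{x1,x3},{x1,x5},{x2,x4},{x2,x5},{x3,x4},{x3,x5},{x4,x5},{x1,x2,x5},{x1,x3,x4},{x1,x4,x5}}
  U6: {{x2},{x1,x2},{x2,x4},{x2,x5},{x1,x2,x5}} {{x3},{x1,x3},{x3,x4},{x3,x5},{x1,x3,x4}}
  U12: {{x2},{x4},{x1,x2},{x1,x4},{x1,x5},{x2,x4},{x2,x5},{x3,x4},{x4,x5},{x1,x2,x5},{x1,x3,x4},{x1,x4,x5}}
  U13: {{x3,x4},{x1,x3,x4}} {{x3,x5}}
  U14: {{x5},{x1,x5},{x2,x5},{x3,x5},{x4,x5},{x1,x2,x5},{x1,x4,x5}}
  U15: {{x2},{x5},{x1,x2},{x1,x5},{x2,x4},{x2,x5},{x3,x5},{x4,x5},{x1,x2,x5},{x1,x4,x5}} {{x3,x4},{x1,x3,x4}}
  U16: {{x2},{x1,x2},{x2,x4},{x2,x5},{x1,x2,x5}} {{x3,x4},{x1,x3,x4}} {{x3,x5}}
  U23: {{x1,x3},{x3,x4},{x1,x3,x4}}
  U24: {{x1,x5},{x2,x5},{x4,x5},{x1,x2,x5},{x1,x4,x5}}
  U25: {{x2},{x1,x2},{x1,x5},{x2,x4},{x2,x5},{x4,x5},{x1,x2,x5},{x1,x4,x5}} {{x1,x3},{x3,x4},{x1,x3,x4}}
  U26: {{x2},{x1,x2},{x2,x4},{x2,x5},{x1,x2,x5}} {{x1,x3},{x3,x4},{x1,x3,x4}}
  U34: {{x3,x5}}
  U35: {{x3},{x1,x3},{x3,x4},{x3,x5},{x1,x3,x4}}
  U36: {{x3},{x1,x3},{x3,x4},{x3,x5},{x1,x3,x4}}
  U45: {{x5},{x1,x5},{x2,x5},{x3,x5},{x4,x5},{x1,x2,x5},{x1,x4,x5}}
  U46: {{x2,x5},{x1,x2,x5}} {{x3,x5}}
  U56: {{x2},{x1,x2},{x2,x4},{x2,x5},{x1,x2,x5}} {{x3},{x1,x3},{x3,x4},{x3,x5},{x1,x3,x4}}
  U123: {{x3,x4},{x1,x3,x4}}
  U124: {{x1,x5},{x2,x5},{x4,x5},{x1,x2,x5},{x1,x4,x5}}
  U125: {{x2},{x1,x2},{x1,x5},{x2,x4},{x2,x5},{x4,x5},{x1,x2,x5},{x1,x4,x5}} {{x3,x4},{x1,x3,x4}}
  U126: {{x2},{x1,x2},{x2,x4},{x2,x5},{x1,x2,x5}} {{x3,x4},{x1,x3,x4}}
  U134: {{x3,x5}}
  U135: {{x3,x4},{x1,x3,x4}} {{x3,x5}}
  U136: {{x3,x4},{x1,x3,x4}} {{x3,x5}}
  U145: {{x5},{x1,x5},{x2,x5},{x3,x5},{x4,x5},{x1,x2,x5},{x1,x4,x5}}
  U146: {{x2,x5},{x1,x2,x5}} {{x3,x5}}
  U156: {{x2},{x1,x2},{x2,x4},{x2,x5},{x1,x2,x5}} {{x3,x4},{x1,x3,x4}} {{x3,x5}}
  U235: {{x1,x3},{x3,x4},{x1,x3,x4}}
  U236: {{x1,x3},{x3,x4},{x1,x3,x4}}
  U245: {{x1,x5},{x2,x5},{x4,x5},{x1,x2,x5},{x1,x4,x5}}
  U246: {{x2,x5},{x1,x2,x5}}
  U256: {{x2},{x1,x2},{x2,x4},{x2,x5},{x1,x2,x5}} {{x1,x3},{x3,x4},{x1,x3,x4}}
  U345: {{x3,x5}}
  U346: {{x3,x5}}
  U356: {{x3},{x1,x3},{x3,x4},{x3,x5},{x1,x3,x4}}
  U456: {{x2,x5},{x1,x2,x5}} {{x3,x5}}
  U1235: {{x3,x4},{x1,x3,x4}}
  U1236: {{x3,x4},{x1,x3,x4}}
  U1245: {{x1,x5},{x2,x5},{x4,x5},{x1,x2,x5},{x1,x4,x5}}
  U1246: {{x2,x5},{x1,x2,x5}}
  U1256: {{x2},{x1,x2},{x2,x4},{x2,x5},{x1,x2,x5}} {{x3,x4},{x1,x3,x4}}
  U1345: {{x3,x5}}
  U1346: {{x3,x5}}
  U1356: {{x3,x4},{x1,x3,x4}} {{x3,x5}}
  U1456: {{x2,x5},{x1,x2,x5}} {{x3,x5}}
  U2356: {{x1,x3},{x3,x4},{x1,x3,x4}}
  U2456: {{x2,x5},{x1,x2,x5}}
  U3456: {{x3,x5}}
  U12356: {{x3,x4},{x1,x3,x4}}
  U12456: {{x2,x5},{x1,x2,x5}}
  U13456: {{x3,x5}}
C dims 7,23,28,15; δ0: rk 6, SNF 1^6; δ1: rk 16, SNF 1^16; δ2: rk 12, SNF 1^12
Ȟ^0 = (7 − 6) − 0 = 1, so Ȟ^0 ≅ Z
Ȟ^1 = (23 − 16) − 6 = 1, so Ȟ^1 ≅ Z
Ȟ^2 = (28 − 12) − 16 = 0, so Ȟ^2 ≅ 0

Ȟ^0 = Z; Ȟ^1 = Z; Ȟ^2 = 0
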